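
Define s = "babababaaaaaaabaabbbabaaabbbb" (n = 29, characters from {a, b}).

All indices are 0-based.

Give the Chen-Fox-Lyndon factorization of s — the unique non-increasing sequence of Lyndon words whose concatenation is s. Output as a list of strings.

emit factor 1: 'b' (i=0, period=1)
emit factor 2: 'ab' (i=1, period=2)
emit factor 3: 'ab' (i=3, period=2)
emit factor 4: 'ab' (i=5, period=2)
emit factor 5: 'aaaaaaabaabbbabaaabbbb' (i=7, period=22)

["b", "ab", "ab", "ab", "aaaaaaabaabbbabaaabbbb"]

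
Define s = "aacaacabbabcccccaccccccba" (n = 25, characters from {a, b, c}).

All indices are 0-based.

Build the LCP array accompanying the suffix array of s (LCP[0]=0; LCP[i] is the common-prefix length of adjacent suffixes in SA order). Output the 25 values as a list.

[0, 1, 4, 1, 2, 1, 3, 2, 0, 2, 1, 1, 0, 2, 2, 1, 1, 2, 2, 3, 3, 4, 4, 5, 5]

rank | idx | suffix
   0 |  24 | a
   1 |   0 | aacaacabbabcccccaccccccba
   2 |   3 | aacabbabcccccaccccccba
   3 |   6 | abbabcccccaccccccba
   4 |   9 | abcccccaccccccba
   5 |   1 | acaacabbabcccccaccccccba
   6 |   4 | acabbabcccccaccccccba
   7 |  16 | accccccba
   8 |  23 | ba
   9 |   8 | babcccccaccccccba
  10 |   7 | bbabcccccaccccccba
  11 |  10 | bcccccaccccccba
  12 |   2 | caacabbabcccccaccccccba
  13 |   5 | cabbabcccccaccccccba
  14 |  15 | caccccccba
  15 |  22 | cba
  16 |  14 | ccaccccccba
  17 |  21 | ccba
  18 |  13 | cccaccccccba
  19 |  20 | cccba
  20 |  12 | ccccaccccccba
  21 |  19 | ccccba
  22 |  11 | cccccaccccccba
  23 |  18 | cccccba
  24 |  17 | ccccccba

SA = [24, 0, 3, 6, 9, 1, 4, 16, 23, 8, 7, 10, 2, 5, 15, 22, 14, 21, 13, 20, 12, 19, 11, 18, 17]
i: (SA[i-1],SA[i]) lcp shared
  1: (24,0) 1 'a'
  2: (0,3) 4 'aaca'
  3: (3,6) 1 'a'
  4: (6,9) 2 'ab'
  5: (9,1) 1 'a'
  6: (1,4) 3 'aca'
  7: (4,16) 2 'ac'
  8: (16,23) 0 ''
  9: (23,8) 2 'ba'
  10: (8,7) 1 'b'
  11: (7,10) 1 'b'
  12: (10,2) 0 ''
  13: (2,5) 2 'ca'
  14: (5,15) 2 'ca'
  15: (15,22) 1 'c'
  16: (22,14) 1 'c'
  17: (14,21) 2 'cc'
  18: (21,13) 2 'cc'
  19: (13,20) 3 'ccc'
  20: (20,12) 3 'ccc'
  21: (12,19) 4 'cccc'
  22: (19,11) 4 'cccc'
  23: (11,18) 5 'ccccc'
  24: (18,17) 5 'ccccc'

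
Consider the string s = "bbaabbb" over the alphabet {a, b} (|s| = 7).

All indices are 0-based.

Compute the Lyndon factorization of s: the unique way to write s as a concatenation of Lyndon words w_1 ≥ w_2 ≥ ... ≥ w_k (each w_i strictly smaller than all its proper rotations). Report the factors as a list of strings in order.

["b", "b", "aabbb"]

emit factor 1: 'b' (i=0, period=1)
emit factor 2: 'b' (i=1, period=1)
emit factor 3: 'aabbb' (i=2, period=5)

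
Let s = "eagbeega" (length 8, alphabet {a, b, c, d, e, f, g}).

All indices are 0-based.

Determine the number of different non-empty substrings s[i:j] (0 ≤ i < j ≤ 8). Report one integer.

rank | idx | suffix
   0 |   7 | a
   1 |   1 | agbeega
   2 |   3 | beega
   3 |   0 | eagbeega
   4 |   4 | eega
   5 |   5 | ega
   6 |   6 | ga
   7 |   2 | gbeega

SA = [7, 1, 3, 0, 4, 5, 6, 2]
[i] adj suffixes → lcp
  [1] 7/1 → 1 ('a')
  [2] 1/3 → 0 ('')
  [3] 3/0 → 0 ('')
  [4] 0/4 → 1 ('e')
  [5] 4/5 → 1 ('e')
  [6] 5/6 → 0 ('')
  [7] 6/2 → 1 ('g')

n(n+1)/2 = 8·9/2 = 36
Σ LCP = 0 + 1 + 0 + 0 + 1 + 1 + 0 + 1 = 4
distinct = 36 − 4 = 32

32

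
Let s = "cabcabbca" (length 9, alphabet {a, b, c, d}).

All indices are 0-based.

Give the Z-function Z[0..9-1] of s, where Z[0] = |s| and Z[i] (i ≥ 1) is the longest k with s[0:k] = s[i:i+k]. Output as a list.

[9, 0, 0, 3, 0, 0, 0, 2, 0]

Z[0]=9
i=1: outside box; Z[1]=0
i=2: outside box; Z[2]=0
i=3: outside box; Z[3]=3 extend→box=[3,6)
i=4: min(r-i=2, Z[1]=0)=0; Z[4]=0
i=5: min(r-i=1, Z[2]=0)=0; Z[5]=0
i=6: outside box; Z[6]=0
i=7: outside box; Z[7]=2 extend→box=[7,9)
i=8: min(r-i=1, Z[1]=0)=0; Z[8]=0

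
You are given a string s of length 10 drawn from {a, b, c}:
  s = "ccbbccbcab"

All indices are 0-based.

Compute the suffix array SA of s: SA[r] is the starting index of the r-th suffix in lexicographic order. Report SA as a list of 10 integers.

rank→(start, suffix):
  0 → (8, 'ab')
  1 → (9, 'b')
  2 → (2, 'bbccbcab')
  3 → (6, 'bcab')
  4 → (3, 'bccbcab')
  5 → (7, 'cab')
  6 → (1, 'cbbccbcab')
  7 → (5, 'cbcab')
  8 → (0, 'ccbbccbcab')
  9 → (4, 'ccbcab')

[8, 9, 2, 6, 3, 7, 1, 5, 0, 4]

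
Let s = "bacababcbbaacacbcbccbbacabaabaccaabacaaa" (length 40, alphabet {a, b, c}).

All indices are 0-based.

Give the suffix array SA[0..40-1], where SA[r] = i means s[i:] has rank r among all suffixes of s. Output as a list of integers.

rank→(start, suffix):
  0 → (39, 'a')
  1 → (38, 'aa')
  2 → (37, 'aaa')
  3 → (32, 'aabacaaa')
  4 → (26, 'aabaccaabacaaa')
  5 → (10, 'aacacbcbccbbacabaabaccaabacaaa')
  6 → (24, 'abaabaccaabacaaa')
  7 → (3, 'ababcbbaacacbcbccbbacabaabaccaabacaaa')
  8 → (33, 'abacaaa')
  9 → (27, 'abaccaabacaaa')
  10 → (5, 'abcbbaacacbcbccbbacabaabaccaabacaaa')
  11 → (35, 'acaaa')
  12 → (22, 'acabaabaccaabacaaa')
  13 → (1, 'acababcbbaacacbcbccbbacabaabaccaabacaaa')
  14 → (11, 'acacbcbccbbacabaabaccaabacaaa')
  15 → (13, 'acbcbccbbacabaabaccaabacaaa')
  16 → (29, 'accaabacaaa')
  17 → (25, 'baabaccaabacaaa')
  18 → (9, 'baacacbcbccbbacabaabaccaabacaaa')
  19 → (4, 'babcbbaacacbcbccbbacabaabaccaabacaaa')
  20 → (34, 'bacaaa')
  21 → (21, 'bacabaabaccaabacaaa')
  22 → (0, 'bacababcbbaacacbcbccbbacabaabaccaabacaaa')
  23 → (28, 'baccaabacaaa')
  24 → (8, 'bbaacacbcbccbbacabaabaccaabacaaa')
  25 → (20, 'bbacabaabaccaabacaaa')
  26 → (6, 'bcbbaacacbcbccbbacabaabaccaabacaaa')
  27 → (15, 'bcbccbbacabaabaccaabacaaa')
  28 → (17, 'bccbbacabaabaccaabacaaa')
  29 → (36, 'caaa')
  30 → (31, 'caabacaaa')
  31 → (23, 'cabaabaccaabacaaa')
  32 → (2, 'cababcbbaacacbcbccbbacabaabaccaabacaaa')
  33 → (12, 'cacbcbccbbacabaabaccaabacaaa')
  34 → (7, 'cbbaacacbcbccbbacabaabaccaabacaaa')
  35 → (19, 'cbbacabaabaccaabacaaa')
  36 → (14, 'cbcbccbbacabaabaccaabacaaa')
  37 → (16, 'cbccbbacabaabaccaabacaaa')
  38 → (30, 'ccaabacaaa')
  39 → (18, 'ccbbacabaabaccaabacaaa')

[39, 38, 37, 32, 26, 10, 24, 3, 33, 27, 5, 35, 22, 1, 11, 13, 29, 25, 9, 4, 34, 21, 0, 28, 8, 20, 6, 15, 17, 36, 31, 23, 2, 12, 7, 19, 14, 16, 30, 18]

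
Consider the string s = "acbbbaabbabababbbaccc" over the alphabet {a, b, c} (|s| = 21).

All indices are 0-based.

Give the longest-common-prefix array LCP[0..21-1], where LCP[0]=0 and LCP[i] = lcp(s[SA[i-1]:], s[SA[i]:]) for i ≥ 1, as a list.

[0, 1, 4, 2, 3, 1, 2, 0, 2, 5, 3, 2, 1, 3, 3, 2, 4, 0, 1, 1, 2]

rank→(start, suffix):
  0 → (5, 'aabbabababbbaccc')
  1 → (9, 'abababbbaccc')
  2 → (11, 'ababbbaccc')
  3 → (6, 'abbabababbbaccc')
  4 → (13, 'abbbaccc')
  5 → (0, 'acbbbaabbabababbbaccc')
  6 → (17, 'accc')
  7 → (4, 'baabbabababbbaccc')
  8 → (8, 'babababbbaccc')
  9 → (10, 'bababbbaccc')
  10 → (12, 'babbbaccc')
  11 → (16, 'baccc')
  12 → (3, 'bbaabbabababbbaccc')
  13 → (7, 'bbabababbbaccc')
  14 → (15, 'bbaccc')
  15 → (2, 'bbbaabbabababbbaccc')
  16 → (14, 'bbbaccc')
  17 → (20, 'c')
  18 → (1, 'cbbbaabbabababbbaccc')
  19 → (19, 'cc')
  20 → (18, 'ccc')

SA = [5, 9, 11, 6, 13, 0, 17, 4, 8, 10, 12, 16, 3, 7, 15, 2, 14, 20, 1, 19, 18]
[i] adj suffixes → lcp
  [1] 5/9 → 1 ('a')
  [2] 9/11 → 4 ('abab')
  [3] 11/6 → 2 ('ab')
  [4] 6/13 → 3 ('abb')
  [5] 13/0 → 1 ('a')
  [6] 0/17 → 2 ('ac')
  [7] 17/4 → 0 ('')
  [8] 4/8 → 2 ('ba')
  [9] 8/10 → 5 ('babab')
  [10] 10/12 → 3 ('bab')
  [11] 12/16 → 2 ('ba')
  [12] 16/3 → 1 ('b')
  [13] 3/7 → 3 ('bba')
  [14] 7/15 → 3 ('bba')
  [15] 15/2 → 2 ('bb')
  [16] 2/14 → 4 ('bbba')
  [17] 14/20 → 0 ('')
  [18] 20/1 → 1 ('c')
  [19] 1/19 → 1 ('c')
  [20] 19/18 → 2 ('cc')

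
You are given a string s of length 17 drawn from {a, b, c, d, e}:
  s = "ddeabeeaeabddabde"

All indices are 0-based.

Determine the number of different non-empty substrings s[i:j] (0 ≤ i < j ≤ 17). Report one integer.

131

rank | idx | suffix
   0 |   9 | abddabde
   1 |  13 | abde
   2 |   3 | abeeaeabddabde
   3 |   7 | aeabddabde
   4 |  10 | bddabde
   5 |  14 | bde
   6 |   4 | beeaeabddabde
   7 |  12 | dabde
   8 |  11 | ddabde
   9 |   0 | ddeabeeaeabddabde
  10 |  15 | de
  11 |   1 | deabeeaeabddabde
  12 |  16 | e
  13 |   8 | eabddabde
  14 |   2 | eabeeaeabddabde
  15 |   6 | eaeabddabde
  16 |   5 | eeaeabddabde

SA = [9, 13, 3, 7, 10, 14, 4, 12, 11, 0, 15, 1, 16, 8, 2, 6, 5]
i: (SA[i-1],SA[i]) lcp shared
  1: (9,13) 3 'abd'
  2: (13,3) 2 'ab'
  3: (3,7) 1 'a'
  4: (7,10) 0 ''
  5: (10,14) 2 'bd'
  6: (14,4) 1 'b'
  7: (4,12) 0 ''
  8: (12,11) 1 'd'
  9: (11,0) 2 'dd'
  10: (0,15) 1 'd'
  11: (15,1) 2 'de'
  12: (1,16) 0 ''
  13: (16,8) 1 'e'
  14: (8,2) 3 'eab'
  15: (2,6) 2 'ea'
  16: (6,5) 1 'e'

n(n+1)/2 = 17·18/2 = 153
Σ LCP = 0 + 3 + 2 + 1 + 0 + 2 + 1 + 0 + 1 + 2 + 1 + 2 + 0 + 1 + 3 + 2 + 1 = 22
distinct = 153 − 22 = 131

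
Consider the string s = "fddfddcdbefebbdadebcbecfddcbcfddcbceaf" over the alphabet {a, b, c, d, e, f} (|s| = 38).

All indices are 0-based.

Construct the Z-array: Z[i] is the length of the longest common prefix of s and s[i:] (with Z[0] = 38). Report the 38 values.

Z[0]=38
i=1: i≥r, start 0; Z[1]=0
i=2: i≥r, start 0; Z[2]=0
i=3: i≥r, start 0; Z[3]=3 grow→box=[3,6)
i=4: min(r-i=2, Z[1]=0)=0; Z[4]=0
i=5: min(r-i=1, Z[2]=0)=0; Z[5]=0
i=6: i≥r, start 0; Z[6]=0
i=7: i≥r, start 0; Z[7]=0
i=8: i≥r, start 0; Z[8]=0
i=9: i≥r, start 0; Z[9]=0
i=10: i≥r, start 0; Z[10]=1 grow→box=[10,11)
i=11: i≥r, start 0; Z[11]=0
i=12: i≥r, start 0; Z[12]=0
i=13: i≥r, start 0; Z[13]=0
i=14: i≥r, start 0; Z[14]=0
i=15: i≥r, start 0; Z[15]=0
i=16: i≥r, start 0; Z[16]=0
i=17: i≥r, start 0; Z[17]=0
i=18: i≥r, start 0; Z[18]=0
i=19: i≥r, start 0; Z[19]=0
i=20: i≥r, start 0; Z[20]=0
i=21: i≥r, start 0; Z[21]=0
i=22: i≥r, start 0; Z[22]=0
i=23: i≥r, start 0; Z[23]=3 grow→box=[23,26)
i=24: min(r-i=2, Z[1]=0)=0; Z[24]=0
i=25: min(r-i=1, Z[2]=0)=0; Z[25]=0
i=26: i≥r, start 0; Z[26]=0
i=27: i≥r, start 0; Z[27]=0
i=28: i≥r, start 0; Z[28]=0
i=29: i≥r, start 0; Z[29]=3 grow→box=[29,32)
i=30: min(r-i=2, Z[1]=0)=0; Z[30]=0
i=31: min(r-i=1, Z[2]=0)=0; Z[31]=0
i=32: i≥r, start 0; Z[32]=0
i=33: i≥r, start 0; Z[33]=0
i=34: i≥r, start 0; Z[34]=0
i=35: i≥r, start 0; Z[35]=0
i=36: i≥r, start 0; Z[36]=0
i=37: i≥r, start 0; Z[37]=1 grow→box=[37,38)

[38, 0, 0, 3, 0, 0, 0, 0, 0, 0, 1, 0, 0, 0, 0, 0, 0, 0, 0, 0, 0, 0, 0, 3, 0, 0, 0, 0, 0, 3, 0, 0, 0, 0, 0, 0, 0, 1]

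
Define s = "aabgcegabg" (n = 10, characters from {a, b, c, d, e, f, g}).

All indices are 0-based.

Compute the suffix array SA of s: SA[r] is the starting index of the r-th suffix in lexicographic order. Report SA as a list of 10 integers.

rank | idx | suffix
   0 |   0 | aabgcegabg
   1 |   7 | abg
   2 |   1 | abgcegabg
   3 |   8 | bg
   4 |   2 | bgcegabg
   5 |   4 | cegabg
   6 |   5 | egabg
   7 |   9 | g
   8 |   6 | gabg
   9 |   3 | gcegabg

[0, 7, 1, 8, 2, 4, 5, 9, 6, 3]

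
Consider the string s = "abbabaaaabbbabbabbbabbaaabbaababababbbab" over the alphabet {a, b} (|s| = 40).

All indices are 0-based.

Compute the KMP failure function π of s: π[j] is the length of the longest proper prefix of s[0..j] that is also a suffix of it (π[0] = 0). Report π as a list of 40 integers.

π[0] = 0
j=1 s[j]='b': π[1]=0 (border '')
j=2 s[j]='b': π[2]=0 (border '')
j=3 s[j]='a': π[3]=1 (border 'a')
j=4 s[j]='b': π[4]=2 (border 'ab')
j=5 s[j]='a': k: 2→0; π[5]=1 (border 'a')
j=6 s[j]='a': k: 1→0; π[6]=1 (border 'a')
j=7 s[j]='a': k: 1→0; π[7]=1 (border 'a')
j=8 s[j]='a': k: 1→0; π[8]=1 (border 'a')
j=9 s[j]='b': π[9]=2 (border 'ab')
j=10 s[j]='b': π[10]=3 (border 'abb')
j=11 s[j]='b': k: 3→0; π[11]=0 (border '')
j=12 s[j]='a': π[12]=1 (border 'a')
j=13 s[j]='b': π[13]=2 (border 'ab')
j=14 s[j]='b': π[14]=3 (border 'abb')
j=15 s[j]='a': π[15]=4 (border 'abba')
j=16 s[j]='b': π[16]=5 (border 'abbab')
j=17 s[j]='b': k: 5→2; π[17]=3 (border 'abb')
j=18 s[j]='b': k: 3→0; π[18]=0 (border '')
j=19 s[j]='a': π[19]=1 (border 'a')
j=20 s[j]='b': π[20]=2 (border 'ab')
j=21 s[j]='b': π[21]=3 (border 'abb')
j=22 s[j]='a': π[22]=4 (border 'abba')
j=23 s[j]='a': k: 4→1→0; π[23]=1 (border 'a')
j=24 s[j]='a': k: 1→0; π[24]=1 (border 'a')
j=25 s[j]='b': π[25]=2 (border 'ab')
j=26 s[j]='b': π[26]=3 (border 'abb')
j=27 s[j]='a': π[27]=4 (border 'abba')
j=28 s[j]='a': k: 4→1→0; π[28]=1 (border 'a')
j=29 s[j]='b': π[29]=2 (border 'ab')
j=30 s[j]='a': k: 2→0; π[30]=1 (border 'a')
j=31 s[j]='b': π[31]=2 (border 'ab')
j=32 s[j]='a': k: 2→0; π[32]=1 (border 'a')
j=33 s[j]='b': π[33]=2 (border 'ab')
j=34 s[j]='a': k: 2→0; π[34]=1 (border 'a')
j=35 s[j]='b': π[35]=2 (border 'ab')
j=36 s[j]='b': π[36]=3 (border 'abb')
j=37 s[j]='b': k: 3→0; π[37]=0 (border '')
j=38 s[j]='a': π[38]=1 (border 'a')
j=39 s[j]='b': π[39]=2 (border 'ab')

[0, 0, 0, 1, 2, 1, 1, 1, 1, 2, 3, 0, 1, 2, 3, 4, 5, 3, 0, 1, 2, 3, 4, 1, 1, 2, 3, 4, 1, 2, 1, 2, 1, 2, 1, 2, 3, 0, 1, 2]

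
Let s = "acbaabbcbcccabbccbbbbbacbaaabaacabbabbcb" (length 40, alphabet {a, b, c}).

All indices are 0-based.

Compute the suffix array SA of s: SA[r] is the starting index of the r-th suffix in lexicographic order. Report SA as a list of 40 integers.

rank→(start, suffix):
  0 → (25, 'aaabaacabbabbcb')
  1 → (26, 'aabaacabbabbcb')
  2 → (3, 'aabbcbcccabbccbbbbbacbaaabaacabbabbcb')
  3 → (29, 'aacabbabbcb')
  4 → (27, 'abaacabbabbcb')
  5 → (32, 'abbabbcb')
  6 → (35, 'abbcb')
  7 → (4, 'abbcbcccabbccbbbbbacbaaabaacabbabbcb')
  8 → (12, 'abbccbbbbbacbaaabaacabbabbcb')
  9 → (30, 'acabbabbcb')
  10 → (22, 'acbaaabaacabbabbcb')
  11 → (0, 'acbaabbcbcccabbccbbbbbacbaaabaacabbabbcb')
  12 → (39, 'b')
  13 → (24, 'baaabaacabbabbcb')
  14 → (2, 'baabbcbcccabbccbbbbbacbaaabaacabbabbcb')
  15 → (28, 'baacabbabbcb')
  16 → (34, 'babbcb')
  17 → (21, 'bacbaaabaacabbabbcb')
  18 → (33, 'bbabbcb')
  19 → (20, 'bbacbaaabaacabbabbcb')
  20 → (19, 'bbbacbaaabaacabbabbcb')
  21 → (18, 'bbbbacbaaabaacabbabbcb')
  22 → (17, 'bbbbbacbaaabaacabbabbcb')
  23 → (36, 'bbcb')
  24 → (5, 'bbcbcccabbccbbbbbacbaaabaacabbabbcb')
  25 → (13, 'bbccbbbbbacbaaabaacabbabbcb')
  26 → (37, 'bcb')
  27 → (6, 'bcbcccabbccbbbbbacbaaabaacabbabbcb')
  28 → (14, 'bccbbbbbacbaaabaacabbabbcb')
  29 → (8, 'bcccabbccbbbbbacbaaabaacabbabbcb')
  30 → (31, 'cabbabbcb')
  31 → (11, 'cabbccbbbbbacbaaabaacabbabbcb')
  32 → (38, 'cb')
  33 → (23, 'cbaaabaacabbabbcb')
  34 → (1, 'cbaabbcbcccabbccbbbbbacbaaabaacabbabbcb')
  35 → (16, 'cbbbbbacbaaabaacabbabbcb')
  36 → (7, 'cbcccabbccbbbbbacbaaabaacabbabbcb')
  37 → (10, 'ccabbccbbbbbacbaaabaacabbabbcb')
  38 → (15, 'ccbbbbbacbaaabaacabbabbcb')
  39 → (9, 'cccabbccbbbbbacbaaabaacabbabbcb')

[25, 26, 3, 29, 27, 32, 35, 4, 12, 30, 22, 0, 39, 24, 2, 28, 34, 21, 33, 20, 19, 18, 17, 36, 5, 13, 37, 6, 14, 8, 31, 11, 38, 23, 1, 16, 7, 10, 15, 9]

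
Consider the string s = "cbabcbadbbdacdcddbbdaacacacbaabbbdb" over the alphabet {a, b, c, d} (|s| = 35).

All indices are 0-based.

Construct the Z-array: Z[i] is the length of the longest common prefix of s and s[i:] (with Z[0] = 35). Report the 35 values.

[35, 0, 0, 0, 3, 0, 0, 0, 0, 0, 0, 0, 1, 0, 1, 0, 0, 0, 0, 0, 0, 0, 1, 0, 1, 0, 3, 0, 0, 0, 0, 0, 0, 0, 0]

Z[0]=35
i=1: fresh scan; Z[1]=0
i=2: fresh scan; Z[2]=0
i=3: fresh scan; Z[3]=0
i=4: fresh scan; Z[4]=3 scan→box=[4,7)
i=5: min(r-i=2, Z[1]=0)=0; Z[5]=0
i=6: min(r-i=1, Z[2]=0)=0; Z[6]=0
i=7: fresh scan; Z[7]=0
i=8: fresh scan; Z[8]=0
i=9: fresh scan; Z[9]=0
i=10: fresh scan; Z[10]=0
i=11: fresh scan; Z[11]=0
i=12: fresh scan; Z[12]=1 scan→box=[12,13)
i=13: fresh scan; Z[13]=0
i=14: fresh scan; Z[14]=1 scan→box=[14,15)
i=15: fresh scan; Z[15]=0
i=16: fresh scan; Z[16]=0
i=17: fresh scan; Z[17]=0
i=18: fresh scan; Z[18]=0
i=19: fresh scan; Z[19]=0
i=20: fresh scan; Z[20]=0
i=21: fresh scan; Z[21]=0
i=22: fresh scan; Z[22]=1 scan→box=[22,23)
i=23: fresh scan; Z[23]=0
i=24: fresh scan; Z[24]=1 scan→box=[24,25)
i=25: fresh scan; Z[25]=0
i=26: fresh scan; Z[26]=3 scan→box=[26,29)
i=27: min(r-i=2, Z[1]=0)=0; Z[27]=0
i=28: min(r-i=1, Z[2]=0)=0; Z[28]=0
i=29: fresh scan; Z[29]=0
i=30: fresh scan; Z[30]=0
i=31: fresh scan; Z[31]=0
i=32: fresh scan; Z[32]=0
i=33: fresh scan; Z[33]=0
i=34: fresh scan; Z[34]=0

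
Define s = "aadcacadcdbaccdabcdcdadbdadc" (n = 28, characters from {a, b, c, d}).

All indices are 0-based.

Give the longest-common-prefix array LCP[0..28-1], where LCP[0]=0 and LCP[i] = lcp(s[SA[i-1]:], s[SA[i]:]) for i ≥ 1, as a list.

[0, 1, 1, 2, 1, 2, 3, 3, 0, 1, 1, 0, 1, 2, 1, 1, 3, 2, 2, 0, 2, 3, 1, 2, 1, 2, 2, 3]

rank | idx | suffix
   0 |   0 | aadcacadcdbaccdabcdcdadbdadc
   1 |  15 | abcdcdadbdadc
   2 |   4 | acadcdbaccdabcdcdadbdadc
   3 |  11 | accdabcdcdadbdadc
   4 |  21 | adbdadc
   5 |  25 | adc
   6 |   1 | adcacadcdbaccdabcdcdadbdadc
   7 |   6 | adcdbaccdabcdcdadbdadc
   8 |  10 | baccdabcdcdadbdadc
   9 |  16 | bcdcdadbdadc
  10 |  23 | bdadc
  11 |  27 | c
  12 |   3 | cacadcdbaccdabcdcdadbdadc
  13 |   5 | cadcdbaccdabcdcdadbdadc
  14 |  12 | ccdabcdcdadbdadc
  15 |  13 | cdabcdcdadbdadc
  16 |  19 | cdadbdadc
  17 |   8 | cdbaccdabcdcdadbdadc
  18 |  17 | cdcdadbdadc
  19 |  14 | dabcdcdadbdadc
  20 |  20 | dadbdadc
  21 |  24 | dadc
  22 |   9 | dbaccdabcdcdadbdadc
  23 |  22 | dbdadc
  24 |  26 | dc
  25 |   2 | dcacadcdbaccdabcdcdadbdadc
  26 |  18 | dcdadbdadc
  27 |   7 | dcdbaccdabcdcdadbdadc

SA = [0, 15, 4, 11, 21, 25, 1, 6, 10, 16, 23, 27, 3, 5, 12, 13, 19, 8, 17, 14, 20, 24, 9, 22, 26, 2, 18, 7]
[i] adj suffixes → lcp
  [1] 0/15 → 1 ('a')
  [2] 15/4 → 1 ('a')
  [3] 4/11 → 2 ('ac')
  [4] 11/21 → 1 ('a')
  [5] 21/25 → 2 ('ad')
  [6] 25/1 → 3 ('adc')
  [7] 1/6 → 3 ('adc')
  [8] 6/10 → 0 ('')
  [9] 10/16 → 1 ('b')
  [10] 16/23 → 1 ('b')
  [11] 23/27 → 0 ('')
  [12] 27/3 → 1 ('c')
  [13] 3/5 → 2 ('ca')
  [14] 5/12 → 1 ('c')
  [15] 12/13 → 1 ('c')
  [16] 13/19 → 3 ('cda')
  [17] 19/8 → 2 ('cd')
  [18] 8/17 → 2 ('cd')
  [19] 17/14 → 0 ('')
  [20] 14/20 → 2 ('da')
  [21] 20/24 → 3 ('dad')
  [22] 24/9 → 1 ('d')
  [23] 9/22 → 2 ('db')
  [24] 22/26 → 1 ('d')
  [25] 26/2 → 2 ('dc')
  [26] 2/18 → 2 ('dc')
  [27] 18/7 → 3 ('dcd')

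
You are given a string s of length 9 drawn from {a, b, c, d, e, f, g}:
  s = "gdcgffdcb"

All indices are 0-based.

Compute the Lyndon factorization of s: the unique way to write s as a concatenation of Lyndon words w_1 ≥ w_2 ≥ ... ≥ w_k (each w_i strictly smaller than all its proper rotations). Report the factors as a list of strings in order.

emit factor 1: 'g' (i=0, period=1)
emit factor 2: 'd' (i=1, period=1)
emit factor 3: 'cgffd' (i=2, period=5)
emit factor 4: 'c' (i=7, period=1)
emit factor 5: 'b' (i=8, period=1)

["g", "d", "cgffd", "c", "b"]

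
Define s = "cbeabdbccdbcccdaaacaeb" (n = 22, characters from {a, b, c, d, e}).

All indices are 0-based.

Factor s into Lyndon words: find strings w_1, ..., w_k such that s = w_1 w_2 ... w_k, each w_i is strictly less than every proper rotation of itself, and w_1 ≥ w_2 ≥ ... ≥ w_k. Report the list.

emit factor 1: 'c' (i=0, period=1)
emit factor 2: 'be' (i=1, period=2)
emit factor 3: 'abdbccdbcccd' (i=3, period=12)
emit factor 4: 'aaacaeb' (i=15, period=7)

["c", "be", "abdbccdbcccd", "aaacaeb"]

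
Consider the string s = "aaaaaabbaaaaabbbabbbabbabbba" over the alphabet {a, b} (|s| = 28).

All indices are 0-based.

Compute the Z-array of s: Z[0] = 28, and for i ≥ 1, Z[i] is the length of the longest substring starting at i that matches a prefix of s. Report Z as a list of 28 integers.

[28, 5, 4, 3, 2, 1, 0, 0, 5, 4, 3, 2, 1, 0, 0, 0, 1, 0, 0, 0, 1, 0, 0, 1, 0, 0, 0, 1]

Z[0]=28
i=1: fresh scan; Z[1]=5 extend→box=[1,6)
i=2: min(r-i=4, Z[1]=5)=4; Z[2]=4
i=3: min(r-i=3, Z[2]=4)=3; Z[3]=3
i=4: min(r-i=2, Z[3]=3)=2; Z[4]=2
i=5: min(r-i=1, Z[4]=2)=1; Z[5]=1
i=6: fresh scan; Z[6]=0
i=7: fresh scan; Z[7]=0
i=8: fresh scan; Z[8]=5 extend→box=[8,13)
i=9: min(r-i=4, Z[1]=5)=4; Z[9]=4
i=10: min(r-i=3, Z[2]=4)=3; Z[10]=3
i=11: min(r-i=2, Z[3]=3)=2; Z[11]=2
i=12: min(r-i=1, Z[4]=2)=1; Z[12]=1
i=13: fresh scan; Z[13]=0
i=14: fresh scan; Z[14]=0
i=15: fresh scan; Z[15]=0
i=16: fresh scan; Z[16]=1 extend→box=[16,17)
i=17: fresh scan; Z[17]=0
i=18: fresh scan; Z[18]=0
i=19: fresh scan; Z[19]=0
i=20: fresh scan; Z[20]=1 extend→box=[20,21)
i=21: fresh scan; Z[21]=0
i=22: fresh scan; Z[22]=0
i=23: fresh scan; Z[23]=1 extend→box=[23,24)
i=24: fresh scan; Z[24]=0
i=25: fresh scan; Z[25]=0
i=26: fresh scan; Z[26]=0
i=27: fresh scan; Z[27]=1 extend→box=[27,28)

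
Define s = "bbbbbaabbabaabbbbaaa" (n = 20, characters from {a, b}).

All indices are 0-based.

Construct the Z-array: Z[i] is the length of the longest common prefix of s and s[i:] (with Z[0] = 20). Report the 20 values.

[20, 4, 3, 2, 1, 0, 0, 2, 1, 0, 1, 0, 0, 4, 3, 2, 1, 0, 0, 0]

Z[0]=20
i=1: outside box; Z[1]=4 extend→box=[1,5)
i=2: min(r-i=3, Z[1]=4)=3; Z[2]=3
i=3: min(r-i=2, Z[2]=3)=2; Z[3]=2
i=4: min(r-i=1, Z[3]=2)=1; Z[4]=1
i=5: outside box; Z[5]=0
i=6: outside box; Z[6]=0
i=7: outside box; Z[7]=2 extend→box=[7,9)
i=8: min(r-i=1, Z[1]=4)=1; Z[8]=1
i=9: outside box; Z[9]=0
i=10: outside box; Z[10]=1 extend→box=[10,11)
i=11: outside box; Z[11]=0
i=12: outside box; Z[12]=0
i=13: outside box; Z[13]=4 extend→box=[13,17)
i=14: min(r-i=3, Z[1]=4)=3; Z[14]=3
i=15: min(r-i=2, Z[2]=3)=2; Z[15]=2
i=16: min(r-i=1, Z[3]=2)=1; Z[16]=1
i=17: outside box; Z[17]=0
i=18: outside box; Z[18]=0
i=19: outside box; Z[19]=0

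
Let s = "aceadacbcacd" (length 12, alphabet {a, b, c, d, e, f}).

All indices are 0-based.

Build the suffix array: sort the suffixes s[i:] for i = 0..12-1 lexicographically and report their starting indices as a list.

[5, 9, 0, 3, 7, 8, 6, 10, 1, 11, 4, 2]

rank→(start, suffix):
  0 → (5, 'acbcacd')
  1 → (9, 'acd')
  2 → (0, 'aceadacbcacd')
  3 → (3, 'adacbcacd')
  4 → (7, 'bcacd')
  5 → (8, 'cacd')
  6 → (6, 'cbcacd')
  7 → (10, 'cd')
  8 → (1, 'ceadacbcacd')
  9 → (11, 'd')
  10 → (4, 'dacbcacd')
  11 → (2, 'eadacbcacd')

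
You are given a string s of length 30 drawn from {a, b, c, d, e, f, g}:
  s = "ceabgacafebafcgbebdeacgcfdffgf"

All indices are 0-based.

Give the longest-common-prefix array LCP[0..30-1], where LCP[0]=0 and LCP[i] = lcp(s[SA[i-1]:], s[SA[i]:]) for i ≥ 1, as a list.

rank→(start, suffix):
  0 → (2, 'abgacafebafcgbebdeacgcfdffgf')
  1 → (5, 'acafebafcgbebdeacgcfdffgf')
  2 → (20, 'acgcfdffgf')
  3 → (11, 'afcgbebdeacgcfdffgf')
  4 → (7, 'afebafcgbebdeacgcfdffgf')
  5 → (10, 'bafcgbebdeacgcfdffgf')
  6 → (17, 'bdeacgcfdffgf')
  7 → (15, 'bebdeacgcfdffgf')
  8 → (3, 'bgacafebafcgbebdeacgcfdffgf')
  9 → (6, 'cafebafcgbebdeacgcfdffgf')
  10 → (0, 'ceabgacafebafcgbebdeacgcfdffgf')
  11 → (23, 'cfdffgf')
  12 → (13, 'cgbebdeacgcfdffgf')
  13 → (21, 'cgcfdffgf')
  14 → (18, 'deacgcfdffgf')
  15 → (25, 'dffgf')
  16 → (1, 'eabgacafebafcgbebdeacgcfdffgf')
  17 → (19, 'eacgcfdffgf')
  18 → (9, 'ebafcgbebdeacgcfdffgf')
  19 → (16, 'ebdeacgcfdffgf')
  20 → (29, 'f')
  21 → (12, 'fcgbebdeacgcfdffgf')
  22 → (24, 'fdffgf')
  23 → (8, 'febafcgbebdeacgcfdffgf')
  24 → (26, 'ffgf')
  25 → (27, 'fgf')
  26 → (4, 'gacafebafcgbebdeacgcfdffgf')
  27 → (14, 'gbebdeacgcfdffgf')
  28 → (22, 'gcfdffgf')
  29 → (28, 'gf')

SA = [2, 5, 20, 11, 7, 10, 17, 15, 3, 6, 0, 23, 13, 21, 18, 25, 1, 19, 9, 16, 29, 12, 24, 8, 26, 27, 4, 14, 22, 28]
[i] adj suffixes → lcp
  [1] 2/5 → 1 ('a')
  [2] 5/20 → 2 ('ac')
  [3] 20/11 → 1 ('a')
  [4] 11/7 → 2 ('af')
  [5] 7/10 → 0 ('')
  [6] 10/17 → 1 ('b')
  [7] 17/15 → 1 ('b')
  [8] 15/3 → 1 ('b')
  [9] 3/6 → 0 ('')
  [10] 6/0 → 1 ('c')
  [11] 0/23 → 1 ('c')
  [12] 23/13 → 1 ('c')
  [13] 13/21 → 2 ('cg')
  [14] 21/18 → 0 ('')
  [15] 18/25 → 1 ('d')
  [16] 25/1 → 0 ('')
  [17] 1/19 → 2 ('ea')
  [18] 19/9 → 1 ('e')
  [19] 9/16 → 2 ('eb')
  [20] 16/29 → 0 ('')
  [21] 29/12 → 1 ('f')
  [22] 12/24 → 1 ('f')
  [23] 24/8 → 1 ('f')
  [24] 8/26 → 1 ('f')
  [25] 26/27 → 1 ('f')
  [26] 27/4 → 0 ('')
  [27] 4/14 → 1 ('g')
  [28] 14/22 → 1 ('g')
  [29] 22/28 → 1 ('g')

[0, 1, 2, 1, 2, 0, 1, 1, 1, 0, 1, 1, 1, 2, 0, 1, 0, 2, 1, 2, 0, 1, 1, 1, 1, 1, 0, 1, 1, 1]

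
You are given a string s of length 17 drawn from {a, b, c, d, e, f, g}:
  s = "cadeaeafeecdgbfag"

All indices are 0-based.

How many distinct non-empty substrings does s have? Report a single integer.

sorted suffixes:
  #0 SA[0]=1  'adeaeafeecdgbfag'
  #1 SA[1]=4  'aeafeecdgbfag'
  #2 SA[2]=6  'afeecdgbfag'
  #3 SA[3]=15  'ag'
  #4 SA[4]=13  'bfag'
  #5 SA[5]=0  'cadeaeafeecdgbfag'
  #6 SA[6]=10  'cdgbfag'
  #7 SA[7]=2  'deaeafeecdgbfag'
  #8 SA[8]=11  'dgbfag'
  #9 SA[9]=3  'eaeafeecdgbfag'
  #10 SA[10]=5  'eafeecdgbfag'
  #11 SA[11]=9  'ecdgbfag'
  #12 SA[12]=8  'eecdgbfag'
  #13 SA[13]=14  'fag'
  #14 SA[14]=7  'feecdgbfag'
  #15 SA[15]=16  'g'
  #16 SA[16]=12  'gbfag'

SA = [1, 4, 6, 15, 13, 0, 10, 2, 11, 3, 5, 9, 8, 14, 7, 16, 12]
rank  pair      lcp
   1  s[1:],s[4:]  1  'a'
   2  s[4:],s[6:]  1  'a'
   3  s[6:],s[15:]  1  'a'
   4  s[15:],s[13:]  0  ''
   5  s[13:],s[0:]  0  ''
   6  s[0:],s[10:]  1  'c'
   7  s[10:],s[2:]  0  ''
   8  s[2:],s[11:]  1  'd'
   9  s[11:],s[3:]  0  ''
  10  s[3:],s[5:]  2  'ea'
  11  s[5:],s[9:]  1  'e'
  12  s[9:],s[8:]  1  'e'
  13  s[8:],s[14:]  0  ''
  14  s[14:],s[7:]  1  'f'
  15  s[7:],s[16:]  0  ''
  16  s[16:],s[12:]  1  'g'

n(n+1)/2 = 17·18/2 = 153
Σ LCP = 0 + 1 + 1 + 1 + 0 + 0 + 1 + 0 + 1 + 0 + 2 + 1 + 1 + 0 + 1 + 0 + 1 = 11
distinct = 153 − 11 = 142

142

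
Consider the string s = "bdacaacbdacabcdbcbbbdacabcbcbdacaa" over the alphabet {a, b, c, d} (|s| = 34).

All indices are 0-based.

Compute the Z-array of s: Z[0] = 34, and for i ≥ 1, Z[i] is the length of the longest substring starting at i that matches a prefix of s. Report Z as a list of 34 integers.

Z[0]=34
i=1: outside box; Z[1]=0
i=2: outside box; Z[2]=0
i=3: outside box; Z[3]=0
i=4: outside box; Z[4]=0
i=5: outside box; Z[5]=0
i=6: outside box; Z[6]=0
i=7: outside box; Z[7]=5 grow→box=[7,12)
i=8: min(r-i=4, Z[1]=0)=0; Z[8]=0
i=9: min(r-i=3, Z[2]=0)=0; Z[9]=0
i=10: min(r-i=2, Z[3]=0)=0; Z[10]=0
i=11: min(r-i=1, Z[4]=0)=0; Z[11]=0
i=12: outside box; Z[12]=1 grow→box=[12,13)
i=13: outside box; Z[13]=0
i=14: outside box; Z[14]=0
i=15: outside box; Z[15]=1 grow→box=[15,16)
i=16: outside box; Z[16]=0
i=17: outside box; Z[17]=1 grow→box=[17,18)
i=18: outside box; Z[18]=1 grow→box=[18,19)
i=19: outside box; Z[19]=5 grow→box=[19,24)
i=20: min(r-i=4, Z[1]=0)=0; Z[20]=0
i=21: min(r-i=3, Z[2]=0)=0; Z[21]=0
i=22: min(r-i=2, Z[3]=0)=0; Z[22]=0
i=23: min(r-i=1, Z[4]=0)=0; Z[23]=0
i=24: outside box; Z[24]=1 grow→box=[24,25)
i=25: outside box; Z[25]=0
i=26: outside box; Z[26]=1 grow→box=[26,27)
i=27: outside box; Z[27]=0
i=28: outside box; Z[28]=6 grow→box=[28,34)
i=29: min(r-i=5, Z[1]=0)=0; Z[29]=0
i=30: min(r-i=4, Z[2]=0)=0; Z[30]=0
i=31: min(r-i=3, Z[3]=0)=0; Z[31]=0
i=32: min(r-i=2, Z[4]=0)=0; Z[32]=0
i=33: min(r-i=1, Z[5]=0)=0; Z[33]=0

[34, 0, 0, 0, 0, 0, 0, 5, 0, 0, 0, 0, 1, 0, 0, 1, 0, 1, 1, 5, 0, 0, 0, 0, 1, 0, 1, 0, 6, 0, 0, 0, 0, 0]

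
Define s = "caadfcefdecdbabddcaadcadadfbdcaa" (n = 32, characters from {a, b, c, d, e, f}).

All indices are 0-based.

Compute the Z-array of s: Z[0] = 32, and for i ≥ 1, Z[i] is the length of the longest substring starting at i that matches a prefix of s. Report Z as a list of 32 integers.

[32, 0, 0, 0, 0, 1, 0, 0, 0, 0, 1, 0, 0, 0, 0, 0, 0, 4, 0, 0, 0, 2, 0, 0, 0, 0, 0, 0, 0, 3, 0, 0]

Z[0]=32
i=1: outside box; Z[1]=0
i=2: outside box; Z[2]=0
i=3: outside box; Z[3]=0
i=4: outside box; Z[4]=0
i=5: outside box; Z[5]=1 extend→box=[5,6)
i=6: outside box; Z[6]=0
i=7: outside box; Z[7]=0
i=8: outside box; Z[8]=0
i=9: outside box; Z[9]=0
i=10: outside box; Z[10]=1 extend→box=[10,11)
i=11: outside box; Z[11]=0
i=12: outside box; Z[12]=0
i=13: outside box; Z[13]=0
i=14: outside box; Z[14]=0
i=15: outside box; Z[15]=0
i=16: outside box; Z[16]=0
i=17: outside box; Z[17]=4 extend→box=[17,21)
i=18: min(r-i=3, Z[1]=0)=0; Z[18]=0
i=19: min(r-i=2, Z[2]=0)=0; Z[19]=0
i=20: min(r-i=1, Z[3]=0)=0; Z[20]=0
i=21: outside box; Z[21]=2 extend→box=[21,23)
i=22: min(r-i=1, Z[1]=0)=0; Z[22]=0
i=23: outside box; Z[23]=0
i=24: outside box; Z[24]=0
i=25: outside box; Z[25]=0
i=26: outside box; Z[26]=0
i=27: outside box; Z[27]=0
i=28: outside box; Z[28]=0
i=29: outside box; Z[29]=3 extend→box=[29,32)
i=30: min(r-i=2, Z[1]=0)=0; Z[30]=0
i=31: min(r-i=1, Z[2]=0)=0; Z[31]=0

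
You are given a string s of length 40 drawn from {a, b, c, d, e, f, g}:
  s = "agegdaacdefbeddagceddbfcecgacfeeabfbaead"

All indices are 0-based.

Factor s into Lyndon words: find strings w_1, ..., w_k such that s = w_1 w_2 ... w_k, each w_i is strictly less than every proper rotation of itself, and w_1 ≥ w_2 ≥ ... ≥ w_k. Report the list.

emit factor 1: 'agegd' (i=0, period=5)
emit factor 2: 'aacdefbeddagceddbfcecgacfeeabfbaead' (i=5, period=35)

["agegd", "aacdefbeddagceddbfcecgacfeeabfbaead"]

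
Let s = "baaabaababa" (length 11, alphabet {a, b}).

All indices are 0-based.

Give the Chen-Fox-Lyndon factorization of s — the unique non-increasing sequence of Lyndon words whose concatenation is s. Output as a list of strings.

emit factor 1: 'b' (i=0, period=1)
emit factor 2: 'aaabaabab' (i=1, period=9)
emit factor 3: 'a' (i=10, period=1)

["b", "aaabaabab", "a"]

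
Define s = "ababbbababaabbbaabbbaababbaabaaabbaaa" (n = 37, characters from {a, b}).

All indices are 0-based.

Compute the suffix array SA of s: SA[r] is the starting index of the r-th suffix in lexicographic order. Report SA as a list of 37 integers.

[36, 35, 34, 29, 26, 20, 30, 15, 10, 27, 8, 6, 21, 0, 31, 23, 16, 11, 2, 33, 28, 25, 19, 14, 9, 7, 5, 22, 1, 32, 24, 18, 13, 4, 17, 12, 3]

rank→(start, suffix):
  0 → (36, 'a')
  1 → (35, 'aa')
  2 → (34, 'aaa')
  3 → (29, 'aaabbaaa')
  4 → (26, 'aabaaabbaaa')
  5 → (20, 'aababbaabaaabbaaa')
  6 → (30, 'aabbaaa')
  7 → (15, 'aabbbaababbaabaaabbaaa')
  8 → (10, 'aabbbaabbbaababbaabaaabbaaa')
  9 → (27, 'abaaabbaaa')
  10 → (8, 'abaabbbaabbbaababbaabaaabbaaa')
  11 → (6, 'ababaabbbaabbbaababbaabaaabbaaa')
  12 → (21, 'ababbaabaaabbaaa')
  13 → (0, 'ababbbababaabbbaabbbaababbaabaaabbaaa')
  14 → (31, 'abbaaa')
  15 → (23, 'abbaabaaabbaaa')
  16 → (16, 'abbbaababbaabaaabbaaa')
  17 → (11, 'abbbaabbbaababbaabaaabbaaa')
  18 → (2, 'abbbababaabbbaabbbaababbaabaaabbaaa')
  19 → (33, 'baaa')
  20 → (28, 'baaabbaaa')
  21 → (25, 'baabaaabbaaa')
  22 → (19, 'baababbaabaaabbaaa')
  23 → (14, 'baabbbaababbaabaaabbaaa')
  24 → (9, 'baabbbaabbbaababbaabaaabbaaa')
  25 → (7, 'babaabbbaabbbaababbaabaaabbaaa')
  26 → (5, 'bababaabbbaabbbaababbaabaaabbaaa')
  27 → (22, 'babbaabaaabbaaa')
  28 → (1, 'babbbababaabbbaabbbaababbaabaaabbaaa')
  29 → (32, 'bbaaa')
  30 → (24, 'bbaabaaabbaaa')
  31 → (18, 'bbaababbaabaaabbaaa')
  32 → (13, 'bbaabbbaababbaabaaabbaaa')
  33 → (4, 'bbababaabbbaabbbaababbaabaaabbaaa')
  34 → (17, 'bbbaababbaabaaabbaaa')
  35 → (12, 'bbbaabbbaababbaabaaabbaaa')
  36 → (3, 'bbbababaabbbaabbbaababbaabaaabbaaa')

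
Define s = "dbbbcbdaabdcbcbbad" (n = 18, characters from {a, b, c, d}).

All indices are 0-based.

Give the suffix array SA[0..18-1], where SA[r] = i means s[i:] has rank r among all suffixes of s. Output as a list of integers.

[7, 8, 16, 15, 14, 1, 2, 12, 3, 5, 9, 13, 11, 4, 17, 6, 0, 10]

sorted suffixes:
  #0 SA[0]=7  'aabdcbcbbad'
  #1 SA[1]=8  'abdcbcbbad'
  #2 SA[2]=16  'ad'
  #3 SA[3]=15  'bad'
  #4 SA[4]=14  'bbad'
  #5 SA[5]=1  'bbbcbdaabdcbcbbad'
  #6 SA[6]=2  'bbcbdaabdcbcbbad'
  #7 SA[7]=12  'bcbbad'
  #8 SA[8]=3  'bcbdaabdcbcbbad'
  #9 SA[9]=5  'bdaabdcbcbbad'
  #10 SA[10]=9  'bdcbcbbad'
  #11 SA[11]=13  'cbbad'
  #12 SA[12]=11  'cbcbbad'
  #13 SA[13]=4  'cbdaabdcbcbbad'
  #14 SA[14]=17  'd'
  #15 SA[15]=6  'daabdcbcbbad'
  #16 SA[16]=0  'dbbbcbdaabdcbcbbad'
  #17 SA[17]=10  'dcbcbbad'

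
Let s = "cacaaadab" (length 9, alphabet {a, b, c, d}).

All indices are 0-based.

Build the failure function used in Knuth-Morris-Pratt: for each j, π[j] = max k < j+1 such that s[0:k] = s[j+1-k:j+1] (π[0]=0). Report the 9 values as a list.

π[0] = 0
j=1 s[j]='a': π[1]=0 (border '')
j=2 s[j]='c': π[2]=1 (border 'c')
j=3 s[j]='a': π[3]=2 (border 'ca')
j=4 s[j]='a': k: 2→0; π[4]=0 (border '')
j=5 s[j]='a': π[5]=0 (border '')
j=6 s[j]='d': π[6]=0 (border '')
j=7 s[j]='a': π[7]=0 (border '')
j=8 s[j]='b': π[8]=0 (border '')

[0, 0, 1, 2, 0, 0, 0, 0, 0]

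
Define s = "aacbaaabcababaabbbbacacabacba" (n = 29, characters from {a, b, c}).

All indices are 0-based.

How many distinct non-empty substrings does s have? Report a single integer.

377

rank | idx | suffix
   0 |  28 | a
   1 |   4 | aaabcababaabbbbacacabacba
   2 |  13 | aabbbbacacabacba
   3 |   5 | aabcababaabbbbacacabacba
   4 |   0 | aacbaaabcababaabbbbacacabacba
   5 |  11 | abaabbbbacacabacba
   6 |   9 | ababaabbbbacacabacba
   7 |  23 | abacba
   8 |  14 | abbbbacacabacba
   9 |   6 | abcababaabbbbacacabacba
  10 |  21 | acabacba
  11 |  19 | acacabacba
  12 |  25 | acba
  13 |   1 | acbaaabcababaabbbbacacabacba
  14 |  27 | ba
  15 |   3 | baaabcababaabbbbacacabacba
  16 |  12 | baabbbbacacabacba
  17 |  10 | babaabbbbacacabacba
  18 |  18 | bacacabacba
  19 |  24 | bacba
  20 |  17 | bbacacabacba
  21 |  16 | bbbacacabacba
  22 |  15 | bbbbacacabacba
  23 |   7 | bcababaabbbbacacabacba
  24 |   8 | cababaabbbbacacabacba
  25 |  22 | cabacba
  26 |  20 | cacabacba
  27 |  26 | cba
  28 |   2 | cbaaabcababaabbbbacacabacba

SA = [28, 4, 13, 5, 0, 11, 9, 23, 14, 6, 21, 19, 25, 1, 27, 3, 12, 10, 18, 24, 17, 16, 15, 7, 8, 22, 20, 26, 2]
rank  pair      lcp
   1  s[28:],s[4:]  1  'a'
   2  s[4:],s[13:]  2  'aa'
   3  s[13:],s[5:]  3  'aab'
   4  s[5:],s[0:]  2  'aa'
   5  s[0:],s[11:]  1  'a'
   6  s[11:],s[9:]  3  'aba'
   7  s[9:],s[23:]  3  'aba'
   8  s[23:],s[14:]  2  'ab'
   9  s[14:],s[6:]  2  'ab'
  10  s[6:],s[21:]  1  'a'
  11  s[21:],s[19:]  3  'aca'
  12  s[19:],s[25:]  2  'ac'
  13  s[25:],s[1:]  4  'acba'
  14  s[1:],s[27:]  0  ''
  15  s[27:],s[3:]  2  'ba'
  16  s[3:],s[12:]  3  'baa'
  17  s[12:],s[10:]  2  'ba'
  18  s[10:],s[18:]  2  'ba'
  19  s[18:],s[24:]  3  'bac'
  20  s[24:],s[17:]  1  'b'
  21  s[17:],s[16:]  2  'bb'
  22  s[16:],s[15:]  3  'bbb'
  23  s[15:],s[7:]  1  'b'
  24  s[7:],s[8:]  0  ''
  25  s[8:],s[22:]  4  'caba'
  26  s[22:],s[20:]  2  'ca'
  27  s[20:],s[26:]  1  'c'
  28  s[26:],s[2:]  3  'cba'

n(n+1)/2 = 29·30/2 = 435
Σ LCP = 0 + 1 + 2 + 3 + 2 + 1 + 3 + 3 + 2 + 2 + 1 + 3 + 2 + 4 + 0 + 2 + 3 + 2 + 2 + 3 + 1 + 2 + 3 + 1 + 0 + 4 + 2 + 1 + 3 = 58
distinct = 435 − 58 = 377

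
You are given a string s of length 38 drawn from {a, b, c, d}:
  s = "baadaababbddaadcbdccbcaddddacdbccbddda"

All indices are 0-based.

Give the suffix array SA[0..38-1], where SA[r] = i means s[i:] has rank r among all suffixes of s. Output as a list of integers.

[37, 4, 1, 12, 5, 7, 27, 2, 13, 22, 0, 6, 8, 20, 30, 16, 9, 33, 21, 19, 15, 32, 18, 31, 28, 36, 3, 11, 26, 29, 14, 17, 35, 10, 25, 34, 24, 23]

rank | idx | suffix
   0 |  37 | a
   1 |   4 | aababbddaadcbdccbcaddddacdbccbddda
   2 |   1 | aadaababbddaadcbdccbcaddddacdbccbddda
   3 |  12 | aadcbdccbcaddddacdbccbddda
   4 |   5 | ababbddaadcbdccbcaddddacdbccbddda
   5 |   7 | abbddaadcbdccbcaddddacdbccbddda
   6 |  27 | acdbccbddda
   7 |   2 | adaababbddaadcbdccbcaddddacdbccbddda
   8 |  13 | adcbdccbcaddddacdbccbddda
   9 |  22 | addddacdbccbddda
  10 |   0 | baadaababbddaadcbdccbcaddddacdbccbddda
  11 |   6 | babbddaadcbdccbcaddddacdbccbddda
  12 |   8 | bbddaadcbdccbcaddddacdbccbddda
  13 |  20 | bcaddddacdbccbddda
  14 |  30 | bccbddda
  15 |  16 | bdccbcaddddacdbccbddda
  16 |   9 | bddaadcbdccbcaddddacdbccbddda
  17 |  33 | bddda
  18 |  21 | caddddacdbccbddda
  19 |  19 | cbcaddddacdbccbddda
  20 |  15 | cbdccbcaddddacdbccbddda
  21 |  32 | cbddda
  22 |  18 | ccbcaddddacdbccbddda
  23 |  31 | ccbddda
  24 |  28 | cdbccbddda
  25 |  36 | da
  26 |   3 | daababbddaadcbdccbcaddddacdbccbddda
  27 |  11 | daadcbdccbcaddddacdbccbddda
  28 |  26 | dacdbccbddda
  29 |  29 | dbccbddda
  30 |  14 | dcbdccbcaddddacdbccbddda
  31 |  17 | dccbcaddddacdbccbddda
  32 |  35 | dda
  33 |  10 | ddaadcbdccbcaddddacdbccbddda
  34 |  25 | ddacdbccbddda
  35 |  34 | ddda
  36 |  24 | dddacdbccbddda
  37 |  23 | ddddacdbccbddda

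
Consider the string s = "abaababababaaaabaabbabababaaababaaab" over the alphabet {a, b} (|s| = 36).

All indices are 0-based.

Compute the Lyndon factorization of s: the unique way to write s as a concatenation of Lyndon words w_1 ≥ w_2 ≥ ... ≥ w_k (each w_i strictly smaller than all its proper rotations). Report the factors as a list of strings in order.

emit factor 1: 'ab' (i=0, period=2)
emit factor 2: 'aabababab' (i=2, period=9)
emit factor 3: 'aaaabaabbabababaaababaaab' (i=11, period=25)

["ab", "aabababab", "aaaabaabbabababaaababaaab"]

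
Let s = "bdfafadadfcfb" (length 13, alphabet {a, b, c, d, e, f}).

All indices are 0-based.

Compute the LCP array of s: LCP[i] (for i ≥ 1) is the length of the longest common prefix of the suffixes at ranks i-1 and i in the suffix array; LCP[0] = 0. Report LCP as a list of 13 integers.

[0, 2, 1, 0, 1, 0, 0, 1, 2, 0, 2, 1, 1]

rank→(start, suffix):
  0 → (5, 'adadfcfb')
  1 → (7, 'adfcfb')
  2 → (3, 'afadadfcfb')
  3 → (12, 'b')
  4 → (0, 'bdfafadadfcfb')
  5 → (10, 'cfb')
  6 → (6, 'dadfcfb')
  7 → (1, 'dfafadadfcfb')
  8 → (8, 'dfcfb')
  9 → (4, 'fadadfcfb')
  10 → (2, 'fafadadfcfb')
  11 → (11, 'fb')
  12 → (9, 'fcfb')

SA = [5, 7, 3, 12, 0, 10, 6, 1, 8, 4, 2, 11, 9]
rank  pair      lcp
   1  s[5:],s[7:]  2  'ad'
   2  s[7:],s[3:]  1  'a'
   3  s[3:],s[12:]  0  ''
   4  s[12:],s[0:]  1  'b'
   5  s[0:],s[10:]  0  ''
   6  s[10:],s[6:]  0  ''
   7  s[6:],s[1:]  1  'd'
   8  s[1:],s[8:]  2  'df'
   9  s[8:],s[4:]  0  ''
  10  s[4:],s[2:]  2  'fa'
  11  s[2:],s[11:]  1  'f'
  12  s[11:],s[9:]  1  'f'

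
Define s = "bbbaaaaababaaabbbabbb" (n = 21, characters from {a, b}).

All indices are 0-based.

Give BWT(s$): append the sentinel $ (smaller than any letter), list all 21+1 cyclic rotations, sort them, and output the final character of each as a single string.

rank  rotation                last
    0  $bbbaaaaababaaabbbabbb  b
    1  aaaaababaaabbbabbb$bbb  b
    2  aaaababaaabbbabbb$bbba  a
    3  aaababaaabbbabbb$bbbaa  a
    4  aaabbbabbb$bbbaaaaabab  b
    5  aababaaabbbabbb$bbbaaa  a
    6  aabbbabbb$bbbaaaaababa  a
    7  abaaabbbabbb$bbbaaaaab  b
    8  ababaaabbbabbb$bbbaaaa  a
    9  abbb$bbbaaaaababaaabbb  b
   10  abbbabbb$bbbaaaaababaa  a
   11  b$bbbaaaaababaaabbbabb  b
   12  baaaaababaaabbbabbb$bb  b
   13  baaabbbabbb$bbbaaaaaba  a
   14  babaaabbbabbb$bbbaaaaa  a
   15  babbb$bbbaaaaababaaabb  b
   16  bb$bbbaaaaababaaabbbab  b
   17  bbaaaaababaaabbbabbb$b  b
   18  bbabbb$bbbaaaaababaaab  b
   19  bbb$bbbaaaaababaaabbba  a
   20  bbbaaaaababaaabbbabbb$  $
   21  bbbabbb$bbbaaaaababaaa  a

bbaabaabababbaabbbba$a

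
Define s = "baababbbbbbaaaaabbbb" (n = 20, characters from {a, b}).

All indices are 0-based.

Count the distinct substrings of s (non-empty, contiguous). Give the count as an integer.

rank | idx | suffix
   0 |  11 | aaaaabbbb
   1 |  12 | aaaabbbb
   2 |  13 | aaabbbb
   3 |   1 | aababbbbbbaaaaabbbb
   4 |  14 | aabbbb
   5 |   2 | ababbbbbbaaaaabbbb
   6 |  15 | abbbb
   7 |   4 | abbbbbbaaaaabbbb
   8 |  19 | b
   9 |  10 | baaaaabbbb
  10 |   0 | baababbbbbbaaaaabbbb
  11 |   3 | babbbbbbaaaaabbbb
  12 |  18 | bb
  13 |   9 | bbaaaaabbbb
  14 |  17 | bbb
  15 |   8 | bbbaaaaabbbb
  16 |  16 | bbbb
  17 |   7 | bbbbaaaaabbbb
  18 |   6 | bbbbbaaaaabbbb
  19 |   5 | bbbbbbaaaaabbbb

SA = [11, 12, 13, 1, 14, 2, 15, 4, 19, 10, 0, 3, 18, 9, 17, 8, 16, 7, 6, 5]
[i] adj suffixes → lcp
  [1] 11/12 → 4 ('aaaa')
  [2] 12/13 → 3 ('aaa')
  [3] 13/1 → 2 ('aa')
  [4] 1/14 → 3 ('aab')
  [5] 14/2 → 1 ('a')
  [6] 2/15 → 2 ('ab')
  [7] 15/4 → 5 ('abbbb')
  [8] 4/19 → 0 ('')
  [9] 19/10 → 1 ('b')
  [10] 10/0 → 3 ('baa')
  [11] 0/3 → 2 ('ba')
  [12] 3/18 → 1 ('b')
  [13] 18/9 → 2 ('bb')
  [14] 9/17 → 2 ('bb')
  [15] 17/8 → 3 ('bbb')
  [16] 8/16 → 3 ('bbb')
  [17] 16/7 → 4 ('bbbb')
  [18] 7/6 → 4 ('bbbb')
  [19] 6/5 → 5 ('bbbbb')

n(n+1)/2 = 20·21/2 = 210
Σ LCP = 0 + 4 + 3 + 2 + 3 + 1 + 2 + 5 + 0 + 1 + 3 + 2 + 1 + 2 + 2 + 3 + 3 + 4 + 4 + 5 = 50
distinct = 210 − 50 = 160

160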